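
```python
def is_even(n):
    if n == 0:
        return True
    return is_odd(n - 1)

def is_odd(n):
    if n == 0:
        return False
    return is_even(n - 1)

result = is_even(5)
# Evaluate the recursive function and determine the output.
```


is_even(5)
= is_odd(4)
= is_even(3)
= is_odd(2)
= is_even(1)
= is_odd(0)
n == 0: return False
= False


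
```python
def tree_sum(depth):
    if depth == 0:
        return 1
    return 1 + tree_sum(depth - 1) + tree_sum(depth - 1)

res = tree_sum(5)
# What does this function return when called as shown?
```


tree_sum(5)
= 1 + tree_sum(4) + tree_sum(4)
= 1 + 2 * tree_sum(4)
tree_sum(k) = 2^(k+1) - 1
tree_sum(0) = 1
tree_sum(1) = 3
tree_sum(2) = 7
tree_sum(3) = 15
tree_sum(4) = 31
tree_sum(5) = 2^6 - 1 = 63


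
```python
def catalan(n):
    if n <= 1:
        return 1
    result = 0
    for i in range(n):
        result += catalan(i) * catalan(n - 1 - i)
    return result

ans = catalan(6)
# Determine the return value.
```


catalan(6)
= sum of catalan(i) * catalan(6-1-i) for i in 0..5
First compute sub-values bottom-up:
  catalan(0) = 1, catalan(1) = 1
  catalan(2) = 1*1 + 1*1 = 2
  catalan(3) = 1*2 + 1*1 + 2*1 = 5
  catalan(4) = 1*5 + 1*2 + 2*1 + 5*1 = 14
  catalan(5) = 1*14 + 1*5 + 2*2 + 5*1 + 14*1 = 42
Now catalan(6):
  catalan(0)*catalan(5) = 1*42 = 42
  catalan(1)*catalan(4) = 1*14 = 14
  catalan(2)*catalan(3) = 2*5 = 10
  catalan(3)*catalan(2) = 5*2 = 10
  catalan(4)*catalan(1) = 14*1 = 14
  catalan(5)*catalan(0) = 42*1 = 42
= 42 + 14 + 10 + 10 + 14 + 42
= 132


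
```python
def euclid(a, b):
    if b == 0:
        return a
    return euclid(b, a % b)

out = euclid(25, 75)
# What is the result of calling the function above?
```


euclid(25, 75)
= euclid(75, 25 % 75) = euclid(75, 25)
= euclid(25, 75 % 25) = euclid(25, 0)
b == 0, return a = 25


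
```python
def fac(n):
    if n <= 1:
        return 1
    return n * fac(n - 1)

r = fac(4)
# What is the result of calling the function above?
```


fac(4)
= 4 * fac(3)
= 4 * 3 * fac(2)
= 4 * 3 * 2 * fac(1)
= 4 * 3 * 2 * 1
= 24


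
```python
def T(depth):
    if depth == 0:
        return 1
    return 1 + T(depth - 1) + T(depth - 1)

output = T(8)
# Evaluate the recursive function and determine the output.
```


T(8)
= 1 + T(7) + T(7)
= 1 + 2 * T(7)
T(k) = 2^(k+1) - 1
T(0) = 1
T(1) = 3
T(2) = 7
T(3) = 15
T(4) = 31
T(8) = 2^9 - 1 = 511


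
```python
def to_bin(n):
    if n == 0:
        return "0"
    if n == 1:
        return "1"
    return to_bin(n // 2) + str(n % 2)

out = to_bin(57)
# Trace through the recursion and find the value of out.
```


to_bin(57)
= to_bin(28) + "1"
= to_bin(14) + "0" + "1"
= to_bin(7) + "0" + "0" + "1"
= to_bin(3) + "1" + "0" + "0" + "1"
= to_bin(1) + "1" + "1" + "0" + "0" + "1"
= "1" + "1" + "1" + "0" + "0" + "1"
= "111001"


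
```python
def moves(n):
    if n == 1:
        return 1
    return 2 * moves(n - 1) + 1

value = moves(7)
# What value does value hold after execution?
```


moves(7)
= 2 * moves(6) + 1
= 2 * (2 * moves(5) + 1) + 1
= 2 * (2 * (2 * moves(4) + 1) + 1) + 1
= 2 * (2 * (2 * (2 * moves(3) + 1) + 1) + 1) + 1
= 2 * (2 * (2 * (2 * (2 * moves(2) + 1) + 1) + 1) + 1) + 1
= 2 * (2 * (2 * (2 * (2 * (2 * moves(1) + 1) + 1) + 1) + 1) + 1) + 1
Now compute bottom-up:
moves(1) = 1
moves(2) = 2 * 1 + 1 = 3
moves(3) = 2 * 3 + 1 = 7
moves(4) = 2 * 7 + 1 = 15
moves(5) = 2 * 15 + 1 = 31
moves(6) = 2 * 31 + 1 = 63
moves(7) = 2 * 63 + 1 = 127
= 127


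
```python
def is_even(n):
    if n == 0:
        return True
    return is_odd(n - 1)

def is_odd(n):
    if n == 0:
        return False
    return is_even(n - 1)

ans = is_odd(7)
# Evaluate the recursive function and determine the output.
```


is_odd(7)
= is_even(6)
= is_odd(5)
= is_even(4)
= is_odd(3)
= is_even(2)
= is_odd(1)
= is_even(0)
n == 0: return True
= True


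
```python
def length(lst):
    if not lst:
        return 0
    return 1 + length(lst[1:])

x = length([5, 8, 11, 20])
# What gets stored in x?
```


length([5, 8, 11, 20])
= 1 + length([8, 11, 20])
= 1 + 1 + length([11, 20])
= 1 + 1 + 1 + length([20])
= 1 + 1 + 1 + 1 + length([])
= 1 + 1 + 1 + 1 + 0
= 4


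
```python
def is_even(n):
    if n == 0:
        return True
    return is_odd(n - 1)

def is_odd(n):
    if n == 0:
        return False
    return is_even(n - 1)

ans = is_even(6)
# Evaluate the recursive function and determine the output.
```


is_even(6)
= is_odd(5)
= is_even(4)
= is_odd(3)
= is_even(2)
= is_odd(1)
= is_even(0)
n == 0: return True
= True


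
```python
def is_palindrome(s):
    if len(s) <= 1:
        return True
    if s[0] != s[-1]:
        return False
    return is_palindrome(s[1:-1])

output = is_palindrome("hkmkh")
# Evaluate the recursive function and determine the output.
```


is_palindrome("hkmkh")
"hkmkh": s[0]='h' == s[-1]='h' -> is_palindrome("kmk")
"kmk": s[0]='k' == s[-1]='k' -> is_palindrome("m")
"m": len <= 1 -> True
= True


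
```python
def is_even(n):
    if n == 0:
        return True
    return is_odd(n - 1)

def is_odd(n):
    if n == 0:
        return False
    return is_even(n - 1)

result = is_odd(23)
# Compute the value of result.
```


is_odd(23)
= is_even(22)
= is_odd(21)
= is_even(20)
= is_odd(19)
= is_even(18)
= is_odd(17)
= is_even(16)
= is_odd(15)
= is_even(14)
= is_odd(13)
= is_even(12)
= is_odd(11)
= is_even(10)
= is_odd(9)
= is_even(8)
= is_odd(7)
= is_even(6)
= is_odd(5)
= is_even(4)
= is_odd(3)
= is_even(2)
= is_odd(1)
= is_even(0)
n == 0: return True
= True


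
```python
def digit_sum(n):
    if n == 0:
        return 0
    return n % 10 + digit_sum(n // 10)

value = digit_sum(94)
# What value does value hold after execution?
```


digit_sum(94)
= 4 + digit_sum(9)
= 4 + 9 + digit_sum(0)
= 4 + 9 + 0
= 13


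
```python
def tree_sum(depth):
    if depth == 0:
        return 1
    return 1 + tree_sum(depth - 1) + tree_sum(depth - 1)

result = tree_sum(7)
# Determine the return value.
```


tree_sum(7)
= 1 + tree_sum(6) + tree_sum(6)
= 1 + 2 * tree_sum(6)
tree_sum(k) = 2^(k+1) - 1
tree_sum(0) = 1
tree_sum(1) = 3
tree_sum(2) = 7
tree_sum(3) = 15
tree_sum(4) = 31
tree_sum(7) = 2^8 - 1 = 255


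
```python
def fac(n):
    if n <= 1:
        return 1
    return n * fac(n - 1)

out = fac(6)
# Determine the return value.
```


fac(6)
= 6 * fac(5)
= 6 * 5 * fac(4)
= 6 * 5 * 4 * fac(3)
= 6 * 5 * 4 * 3 * fac(2)
= 6 * 5 * 4 * 3 * 2 * fac(1)
= 6 * 5 * 4 * 3 * 2 * 1
= 720


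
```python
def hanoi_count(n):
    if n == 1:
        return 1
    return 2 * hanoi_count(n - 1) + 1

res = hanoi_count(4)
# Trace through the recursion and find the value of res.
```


hanoi_count(4)
= 2 * hanoi_count(3) + 1
= 2 * (2 * hanoi_count(2) + 1) + 1
= 2 * (2 * (2 * hanoi_count(1) + 1) + 1) + 1
Now compute bottom-up:
hanoi_count(1) = 1
hanoi_count(2) = 2 * 1 + 1 = 3
hanoi_count(3) = 2 * 3 + 1 = 7
hanoi_count(4) = 2 * 7 + 1 = 15
= 15


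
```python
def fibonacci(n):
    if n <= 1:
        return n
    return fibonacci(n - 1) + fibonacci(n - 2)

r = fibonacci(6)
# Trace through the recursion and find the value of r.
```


fibonacci(6)
= fibonacci(5) + fibonacci(4)
= (fibonacci(4) + fibonacci(3)) + fibonacci(4)
Computing bottom-up: fibonacci(0)=0, fibonacci(1)=1, fibonacci(2)=1, fibonacci(3)=2, fibonacci(4)=3, fibonacci(5)=5, fibonacci(6)=8
= 8


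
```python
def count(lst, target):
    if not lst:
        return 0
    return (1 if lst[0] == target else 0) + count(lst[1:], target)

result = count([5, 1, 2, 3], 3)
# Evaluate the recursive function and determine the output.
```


count([5, 1, 2, 3], 3)
lst[0]=5 != 3: 0 + count([1, 2, 3], 3)
lst[0]=1 != 3: 0 + count([2, 3], 3)
lst[0]=2 != 3: 0 + count([3], 3)
lst[0]=3 == 3: 1 + count([], 3)
= 1


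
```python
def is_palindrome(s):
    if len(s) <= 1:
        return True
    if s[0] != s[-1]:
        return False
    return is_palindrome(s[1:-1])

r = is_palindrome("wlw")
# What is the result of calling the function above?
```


is_palindrome("wlw")
"wlw": s[0]='w' == s[-1]='w' -> is_palindrome("l")
"l": len <= 1 -> True
= True


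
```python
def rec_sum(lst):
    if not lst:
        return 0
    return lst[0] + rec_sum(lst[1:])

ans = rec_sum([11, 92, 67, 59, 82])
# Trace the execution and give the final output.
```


rec_sum([11, 92, 67, 59, 82])
= 11 + rec_sum([92, 67, 59, 82])
= 11 + 92 + rec_sum([67, 59, 82])
= 11 + 92 + 67 + rec_sum([59, 82])
= 11 + 92 + 67 + 59 + rec_sum([82])
= 11 + 92 + 67 + 59 + 82 + rec_sum([])
= 11 + 92 + 67 + 59 + 82 + 0
= 311


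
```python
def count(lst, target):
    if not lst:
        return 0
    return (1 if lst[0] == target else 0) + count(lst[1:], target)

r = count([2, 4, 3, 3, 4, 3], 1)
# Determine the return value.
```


count([2, 4, 3, 3, 4, 3], 1)
lst[0]=2 != 1: 0 + count([4, 3, 3, 4, 3], 1)
lst[0]=4 != 1: 0 + count([3, 3, 4, 3], 1)
lst[0]=3 != 1: 0 + count([3, 4, 3], 1)
lst[0]=3 != 1: 0 + count([4, 3], 1)
lst[0]=4 != 1: 0 + count([3], 1)
lst[0]=3 != 1: 0 + count([], 1)
= 0


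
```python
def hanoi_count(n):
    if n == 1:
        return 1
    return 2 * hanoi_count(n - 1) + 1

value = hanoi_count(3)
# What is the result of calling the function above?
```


hanoi_count(3)
= 2 * hanoi_count(2) + 1
= 2 * (2 * hanoi_count(1) + 1) + 1
Now compute bottom-up:
hanoi_count(1) = 1
hanoi_count(2) = 2 * 1 + 1 = 3
hanoi_count(3) = 2 * 3 + 1 = 7
= 7


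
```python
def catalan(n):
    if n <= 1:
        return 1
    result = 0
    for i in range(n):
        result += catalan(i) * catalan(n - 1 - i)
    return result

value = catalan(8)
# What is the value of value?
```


catalan(8)
= sum of catalan(i) * catalan(8-1-i) for i in 0..7
First compute sub-values bottom-up:
  catalan(0) = 1, catalan(1) = 1
  catalan(2) = 1*1 + 1*1 = 2
  catalan(3) = 1*2 + 1*1 + 2*1 = 5
  catalan(4) = 1*5 + 1*2 + 2*1 + 5*1 = 14
  catalan(5) = 1*14 + 1*5 + 2*2 + 5*1 + 14*1 = 42
  catalan(6) = 1*42 + 1*14 + 2*5 + 5*2 + 14*1 + 42*1 = 132
  catalan(7) = 1*132 + 1*42 + 2*14 + 5*5 + 14*2 + 42*1 + 132*1 = 429
Now catalan(8):
  catalan(0)*catalan(7) = 1*429 = 429
  catalan(1)*catalan(6) = 1*132 = 132
  catalan(2)*catalan(5) = 2*42 = 84
  catalan(3)*catalan(4) = 5*14 = 70
  catalan(4)*catalan(3) = 14*5 = 70
  catalan(5)*catalan(2) = 42*2 = 84
  catalan(6)*catalan(1) = 132*1 = 132
  catalan(7)*catalan(0) = 429*1 = 429
= 429 + 132 + 84 + 70 + 70 + 84 + 132 + 429
= 1430


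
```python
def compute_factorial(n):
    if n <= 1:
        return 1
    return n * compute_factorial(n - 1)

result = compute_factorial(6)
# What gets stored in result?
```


compute_factorial(6)
= 6 * compute_factorial(5)
= 6 * 5 * compute_factorial(4)
= 6 * 5 * 4 * compute_factorial(3)
= 6 * 5 * 4 * 3 * compute_factorial(2)
= 6 * 5 * 4 * 3 * 2 * compute_factorial(1)
= 6 * 5 * 4 * 3 * 2 * 1
= 720


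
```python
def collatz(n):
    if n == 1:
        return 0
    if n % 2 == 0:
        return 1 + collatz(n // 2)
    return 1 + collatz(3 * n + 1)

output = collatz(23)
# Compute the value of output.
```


collatz(23)
23 is odd -> 3*23+1 = 70 -> collatz(70)
70 is even -> collatz(35)
35 is odd -> 3*35+1 = 106 -> collatz(106)
106 is even -> collatz(53)
53 is odd -> 3*53+1 = 160 -> collatz(160)
160 is even -> collatz(80)
80 is even -> collatz(40)
40 is even -> collatz(20)
20 is even -> collatz(10)
10 is even -> collatz(5)
5 is odd -> 3*5+1 = 16 -> collatz(16)
16 is even -> collatz(8)
8 is even -> collatz(4)
4 is even -> collatz(2)
2 is even -> collatz(1)
Reached 1 after 15 steps
= 15


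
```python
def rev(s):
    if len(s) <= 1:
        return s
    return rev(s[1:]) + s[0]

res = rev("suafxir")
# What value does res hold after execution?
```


rev("suafxir")
= rev("uafxir") + "s"
= rev("afxir") + "u" + "s"
= rev("fxir") + "a" + "u" + "s"
= rev("xir") + "f" + "a" + "u" + "s"
= rev("ir") + "x" + "f" + "a" + "u" + "s"
= rev("r") + "i" + "x" + "f" + "a" + "u" + "s"
= "r" + "i" + "x" + "f" + "a" + "u" + "s"
= "rixfaus"


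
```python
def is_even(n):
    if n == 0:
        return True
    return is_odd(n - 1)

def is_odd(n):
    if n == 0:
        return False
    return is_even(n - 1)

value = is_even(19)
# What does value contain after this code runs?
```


is_even(19)
= is_odd(18)
= is_even(17)
= is_odd(16)
= is_even(15)
= is_odd(14)
= is_even(13)
= is_odd(12)
= is_even(11)
= is_odd(10)
= is_even(9)
= is_odd(8)
= is_even(7)
= is_odd(6)
= is_even(5)
= is_odd(4)
= is_even(3)
= is_odd(2)
= is_even(1)
= is_odd(0)
n == 0: return False
= False


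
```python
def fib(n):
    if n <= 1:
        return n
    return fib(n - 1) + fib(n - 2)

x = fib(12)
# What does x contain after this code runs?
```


fib(12)
= fib(11) + fib(10)
= (fib(10) + fib(9)) + fib(10)
Computing bottom-up: fib(0)=0, fib(1)=1, fib(2)=1, fib(3)=2, fib(4)=3, fib(5)=5, fib(6)=8, fib(7)=13, fib(8)=21, fib(9)=34, fib(10)=55, fib(11)=89, fib(12)=144
= 144


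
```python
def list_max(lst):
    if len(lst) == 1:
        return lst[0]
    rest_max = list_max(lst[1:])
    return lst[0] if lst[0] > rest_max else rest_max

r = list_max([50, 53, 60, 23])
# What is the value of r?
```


list_max([50, 53, 60, 23])
= compare 50 with list_max([53, 60, 23])
= compare 53 with list_max([60, 23])
= compare 60 with list_max([23])
Base: list_max([23]) = 23
compare 60 with 23: max = 60
compare 53 with 60: max = 60
compare 50 with 60: max = 60
= 60


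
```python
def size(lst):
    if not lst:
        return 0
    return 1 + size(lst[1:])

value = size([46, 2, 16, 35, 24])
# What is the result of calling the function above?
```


size([46, 2, 16, 35, 24])
= 1 + size([2, 16, 35, 24])
= 1 + 1 + size([16, 35, 24])
= 1 + 1 + 1 + size([35, 24])
= 1 + 1 + 1 + 1 + size([24])
= 1 + 1 + 1 + 1 + 1 + size([])
= 1 + 1 + 1 + 1 + 1 + 0
= 5


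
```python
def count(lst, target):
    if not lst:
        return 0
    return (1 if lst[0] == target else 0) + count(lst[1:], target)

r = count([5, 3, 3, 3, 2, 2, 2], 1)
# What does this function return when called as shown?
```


count([5, 3, 3, 3, 2, 2, 2], 1)
lst[0]=5 != 1: 0 + count([3, 3, 3, 2, 2, 2], 1)
lst[0]=3 != 1: 0 + count([3, 3, 2, 2, 2], 1)
lst[0]=3 != 1: 0 + count([3, 2, 2, 2], 1)
lst[0]=3 != 1: 0 + count([2, 2, 2], 1)
lst[0]=2 != 1: 0 + count([2, 2], 1)
lst[0]=2 != 1: 0 + count([2], 1)
lst[0]=2 != 1: 0 + count([], 1)
= 0


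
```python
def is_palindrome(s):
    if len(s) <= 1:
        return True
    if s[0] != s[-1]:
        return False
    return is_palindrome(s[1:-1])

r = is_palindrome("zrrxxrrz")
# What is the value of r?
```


is_palindrome("zrrxxrrz")
"zrrxxrrz": s[0]='z' == s[-1]='z' -> is_palindrome("rrxxrr")
"rrxxrr": s[0]='r' == s[-1]='r' -> is_palindrome("rxxr")
"rxxr": s[0]='r' == s[-1]='r' -> is_palindrome("xx")
"xx": s[0]='x' == s[-1]='x' -> is_palindrome("")
"": len <= 1 -> True
= True


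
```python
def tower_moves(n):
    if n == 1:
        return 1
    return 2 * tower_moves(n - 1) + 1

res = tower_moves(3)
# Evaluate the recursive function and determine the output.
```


tower_moves(3)
= 2 * tower_moves(2) + 1
= 2 * (2 * tower_moves(1) + 1) + 1
Now compute bottom-up:
tower_moves(1) = 1
tower_moves(2) = 2 * 1 + 1 = 3
tower_moves(3) = 2 * 3 + 1 = 7
= 7


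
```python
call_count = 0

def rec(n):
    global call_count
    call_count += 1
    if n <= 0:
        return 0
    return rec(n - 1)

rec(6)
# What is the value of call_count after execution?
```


rec(6) calls rec(5) calls ... calls rec(0)
Total calls: 6 + 1 (for base case) = 7


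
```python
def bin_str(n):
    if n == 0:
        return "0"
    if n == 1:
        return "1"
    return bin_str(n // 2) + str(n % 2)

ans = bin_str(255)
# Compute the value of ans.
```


bin_str(255)
= bin_str(127) + "1"
= bin_str(63) + "1" + "1"
= bin_str(31) + "1" + "1" + "1"
= bin_str(15) + "1" + "1" + "1" + "1"
= bin_str(7) + "1" + "1" + "1" + "1" + "1"
= bin_str(3) + "1" + "1" + "1" + "1" + "1" + "1"
= bin_str(1) + "1" + "1" + "1" + "1" + "1" + "1" + "1"
= "1" + "1" + "1" + "1" + "1" + "1" + "1" + "1"
= "11111111"


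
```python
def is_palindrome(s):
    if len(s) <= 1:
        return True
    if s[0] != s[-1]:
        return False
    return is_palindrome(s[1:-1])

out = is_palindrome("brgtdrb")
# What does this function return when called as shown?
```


is_palindrome("brgtdrb")
"brgtdrb": s[0]='b' == s[-1]='b' -> is_palindrome("rgtdr")
"rgtdr": s[0]='r' == s[-1]='r' -> is_palindrome("gtd")
"gtd": s[0]='g' != s[-1]='d' -> False
= False


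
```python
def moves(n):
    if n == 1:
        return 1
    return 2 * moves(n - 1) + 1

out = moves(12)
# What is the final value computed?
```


moves(12)
= 2 * moves(11) + 1
= 2 * (2 * moves(10) + 1) + 1
= 2 * (2 * (2 * moves(9) + 1) + 1) + 1
= 2 * (2 * (2 * (2 * moves(8) + 1) + 1) + 1) + 1
= 2 * (2 * (2 * (2 * (2 * moves(7) + 1) + 1) + 1) + 1) + 1
= 2 * (2 * (2 * (2 * (2 * (2 * moves(6) + 1) + 1) + 1) + 1) + 1) + 1
= 2 * (2 * (2 * (2 * (2 * (2 * (2 * moves(5) + 1) + 1) + 1) + 1) + 1) + 1) + 1
= 2 * (2 * (2 * (2 * (2 * (2 * (2 * (2 * moves(4) + 1) + 1) + 1) + 1) + 1) + 1) + 1) + 1
= 2 * (2 * (2 * (2 * (2 * (2 * (2 * (2 * (2 * moves(3) + 1) + 1) + 1) + 1) + 1) + 1) + 1) + 1) + 1
= 2 * (2 * (2 * (2 * (2 * (2 * (2 * (2 * (2 * (2 * moves(2) + 1) + 1) + 1) + 1) + 1) + 1) + 1) + 1) + 1) + 1
= 2 * (2 * (2 * (2 * (2 * (2 * (2 * (2 * (2 * (2 * (2 * moves(1) + 1) + 1) + 1) + 1) + 1) + 1) + 1) + 1) + 1) + 1) + 1
Now compute bottom-up:
moves(1) = 1
moves(2) = 2 * 1 + 1 = 3
moves(3) = 2 * 3 + 1 = 7
moves(4) = 2 * 7 + 1 = 15
moves(5) = 2 * 15 + 1 = 31
moves(6) = 2 * 31 + 1 = 63
moves(7) = 2 * 63 + 1 = 127
moves(8) = 2 * 127 + 1 = 255
moves(9) = 2 * 255 + 1 = 511
moves(10) = 2 * 511 + 1 = 1023
moves(11) = 2 * 1023 + 1 = 2047
moves(12) = 2 * 2047 + 1 = 4095
= 4095


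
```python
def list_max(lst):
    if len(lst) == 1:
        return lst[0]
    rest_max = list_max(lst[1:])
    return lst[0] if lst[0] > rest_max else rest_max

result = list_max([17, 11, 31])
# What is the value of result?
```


list_max([17, 11, 31])
= compare 17 with list_max([11, 31])
= compare 11 with list_max([31])
Base: list_max([31]) = 31
compare 11 with 31: max = 31
compare 17 with 31: max = 31
= 31


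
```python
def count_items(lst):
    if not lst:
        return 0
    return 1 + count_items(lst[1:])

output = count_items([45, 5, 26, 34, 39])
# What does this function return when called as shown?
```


count_items([45, 5, 26, 34, 39])
= 1 + count_items([5, 26, 34, 39])
= 1 + 1 + count_items([26, 34, 39])
= 1 + 1 + 1 + count_items([34, 39])
= 1 + 1 + 1 + 1 + count_items([39])
= 1 + 1 + 1 + 1 + 1 + count_items([])
= 1 + 1 + 1 + 1 + 1 + 0
= 5


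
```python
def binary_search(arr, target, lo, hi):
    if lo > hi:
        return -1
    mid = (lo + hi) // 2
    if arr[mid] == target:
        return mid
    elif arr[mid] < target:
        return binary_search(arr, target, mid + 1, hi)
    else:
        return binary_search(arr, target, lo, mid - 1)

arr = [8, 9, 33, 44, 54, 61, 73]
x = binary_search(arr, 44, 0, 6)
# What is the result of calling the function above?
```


binary_search(arr, 44, 0, 6)
lo=0, hi=6, mid=3, arr[mid]=44
arr[3] == 44, found at index 3
= 3


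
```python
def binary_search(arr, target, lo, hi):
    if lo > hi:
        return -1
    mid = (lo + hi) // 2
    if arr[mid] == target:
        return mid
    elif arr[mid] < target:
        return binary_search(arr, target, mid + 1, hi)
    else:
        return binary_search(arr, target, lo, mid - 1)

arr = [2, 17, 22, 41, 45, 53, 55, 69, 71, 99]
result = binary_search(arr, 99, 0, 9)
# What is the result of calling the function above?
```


binary_search(arr, 99, 0, 9)
lo=0, hi=9, mid=4, arr[mid]=45
45 < 99, search right half
lo=5, hi=9, mid=7, arr[mid]=69
69 < 99, search right half
lo=8, hi=9, mid=8, arr[mid]=71
71 < 99, search right half
lo=9, hi=9, mid=9, arr[mid]=99
arr[9] == 99, found at index 9
= 9


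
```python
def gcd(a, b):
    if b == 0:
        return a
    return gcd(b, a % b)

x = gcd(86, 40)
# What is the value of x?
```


gcd(86, 40)
= gcd(40, 86 % 40) = gcd(40, 6)
= gcd(6, 40 % 6) = gcd(6, 4)
= gcd(4, 6 % 4) = gcd(4, 2)
= gcd(2, 4 % 2) = gcd(2, 0)
b == 0, return a = 2


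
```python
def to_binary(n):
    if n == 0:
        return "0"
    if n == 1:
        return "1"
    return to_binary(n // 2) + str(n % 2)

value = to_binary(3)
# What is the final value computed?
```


to_binary(3)
= to_binary(1) + "1"
= "1" + "1"
= "11"


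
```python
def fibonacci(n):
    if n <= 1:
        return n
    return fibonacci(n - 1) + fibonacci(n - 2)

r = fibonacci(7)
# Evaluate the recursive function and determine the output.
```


fibonacci(7)
= fibonacci(6) + fibonacci(5)
= (fibonacci(5) + fibonacci(4)) + fibonacci(5)
Computing bottom-up: fibonacci(0)=0, fibonacci(1)=1, fibonacci(2)=1, fibonacci(3)=2, fibonacci(4)=3, fibonacci(5)=5, fibonacci(6)=8, fibonacci(7)=13
= 13


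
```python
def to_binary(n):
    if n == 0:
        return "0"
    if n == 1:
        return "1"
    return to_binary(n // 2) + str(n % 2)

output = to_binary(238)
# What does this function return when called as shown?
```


to_binary(238)
= to_binary(119) + "0"
= to_binary(59) + "1" + "0"
= to_binary(29) + "1" + "1" + "0"
= to_binary(14) + "1" + "1" + "1" + "0"
= to_binary(7) + "0" + "1" + "1" + "1" + "0"
= to_binary(3) + "1" + "0" + "1" + "1" + "1" + "0"
= to_binary(1) + "1" + "1" + "0" + "1" + "1" + "1" + "0"
= "1" + "1" + "1" + "0" + "1" + "1" + "1" + "0"
= "11101110"


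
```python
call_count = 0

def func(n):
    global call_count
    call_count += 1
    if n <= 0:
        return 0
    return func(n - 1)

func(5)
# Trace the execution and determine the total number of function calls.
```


func(5) calls func(4) calls ... calls func(0)
Total calls: 5 + 1 (for base case) = 6


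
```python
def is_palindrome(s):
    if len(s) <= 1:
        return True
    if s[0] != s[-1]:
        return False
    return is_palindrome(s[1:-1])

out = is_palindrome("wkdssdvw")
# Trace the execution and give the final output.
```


is_palindrome("wkdssdvw")
"wkdssdvw": s[0]='w' == s[-1]='w' -> is_palindrome("kdssdv")
"kdssdv": s[0]='k' != s[-1]='v' -> False
= False


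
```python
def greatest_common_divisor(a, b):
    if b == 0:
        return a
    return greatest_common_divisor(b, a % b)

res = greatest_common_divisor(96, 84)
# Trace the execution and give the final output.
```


greatest_common_divisor(96, 84)
= greatest_common_divisor(84, 96 % 84) = greatest_common_divisor(84, 12)
= greatest_common_divisor(12, 84 % 12) = greatest_common_divisor(12, 0)
b == 0, return a = 12


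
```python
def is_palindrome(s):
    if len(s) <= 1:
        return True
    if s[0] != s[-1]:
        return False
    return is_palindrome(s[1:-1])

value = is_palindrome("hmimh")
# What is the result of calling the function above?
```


is_palindrome("hmimh")
"hmimh": s[0]='h' == s[-1]='h' -> is_palindrome("mim")
"mim": s[0]='m' == s[-1]='m' -> is_palindrome("i")
"i": len <= 1 -> True
= True


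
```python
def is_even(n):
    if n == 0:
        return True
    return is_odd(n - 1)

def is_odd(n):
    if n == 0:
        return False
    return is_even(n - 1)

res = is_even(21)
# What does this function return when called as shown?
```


is_even(21)
= is_odd(20)
= is_even(19)
= is_odd(18)
= is_even(17)
= is_odd(16)
= is_even(15)
= is_odd(14)
= is_even(13)
= is_odd(12)
= is_even(11)
= is_odd(10)
= is_even(9)
= is_odd(8)
= is_even(7)
= is_odd(6)
= is_even(5)
= is_odd(4)
= is_even(3)
= is_odd(2)
= is_even(1)
= is_odd(0)
n == 0: return False
= False


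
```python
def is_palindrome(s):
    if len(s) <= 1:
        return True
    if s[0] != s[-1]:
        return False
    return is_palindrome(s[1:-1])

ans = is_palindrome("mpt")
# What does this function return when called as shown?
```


is_palindrome("mpt")
"mpt": s[0]='m' != s[-1]='t' -> False
= False


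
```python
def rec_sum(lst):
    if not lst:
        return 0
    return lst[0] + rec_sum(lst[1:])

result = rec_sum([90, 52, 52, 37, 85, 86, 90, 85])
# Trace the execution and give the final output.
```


rec_sum([90, 52, 52, 37, 85, 86, 90, 85])
= 90 + rec_sum([52, 52, 37, 85, 86, 90, 85])
= 90 + 52 + rec_sum([52, 37, 85, 86, 90, 85])
= 90 + 52 + 52 + rec_sum([37, 85, 86, 90, 85])
= 90 + 52 + 52 + 37 + rec_sum([85, 86, 90, 85])
= 90 + 52 + 52 + 37 + 85 + rec_sum([86, 90, 85])
= 90 + 52 + 52 + 37 + 85 + 86 + rec_sum([90, 85])
= 90 + 52 + 52 + 37 + 85 + 86 + 90 + rec_sum([85])
= 90 + 52 + 52 + 37 + 85 + 86 + 90 + 85 + rec_sum([])
= 90 + 52 + 52 + 37 + 85 + 86 + 90 + 85 + 0
= 577


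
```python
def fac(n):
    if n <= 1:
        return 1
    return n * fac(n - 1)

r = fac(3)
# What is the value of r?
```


fac(3)
= 3 * fac(2)
= 3 * 2 * fac(1)
= 3 * 2 * 1
= 6


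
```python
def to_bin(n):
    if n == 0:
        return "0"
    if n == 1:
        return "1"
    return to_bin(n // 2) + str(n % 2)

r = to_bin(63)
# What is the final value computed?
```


to_bin(63)
= to_bin(31) + "1"
= to_bin(15) + "1" + "1"
= to_bin(7) + "1" + "1" + "1"
= to_bin(3) + "1" + "1" + "1" + "1"
= to_bin(1) + "1" + "1" + "1" + "1" + "1"
= "1" + "1" + "1" + "1" + "1" + "1"
= "111111"


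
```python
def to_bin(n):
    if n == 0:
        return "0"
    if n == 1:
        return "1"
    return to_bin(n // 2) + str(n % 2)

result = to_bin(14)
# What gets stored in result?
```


to_bin(14)
= to_bin(7) + "0"
= to_bin(3) + "1" + "0"
= to_bin(1) + "1" + "1" + "0"
= "1" + "1" + "1" + "0"
= "1110"


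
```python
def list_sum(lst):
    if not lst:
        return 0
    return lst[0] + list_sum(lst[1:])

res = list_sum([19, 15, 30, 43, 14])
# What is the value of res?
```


list_sum([19, 15, 30, 43, 14])
= 19 + list_sum([15, 30, 43, 14])
= 19 + 15 + list_sum([30, 43, 14])
= 19 + 15 + 30 + list_sum([43, 14])
= 19 + 15 + 30 + 43 + list_sum([14])
= 19 + 15 + 30 + 43 + 14 + list_sum([])
= 19 + 15 + 30 + 43 + 14 + 0
= 121


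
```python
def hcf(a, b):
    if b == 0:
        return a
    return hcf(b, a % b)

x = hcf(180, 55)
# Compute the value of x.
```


hcf(180, 55)
= hcf(55, 180 % 55) = hcf(55, 15)
= hcf(15, 55 % 15) = hcf(15, 10)
= hcf(10, 15 % 10) = hcf(10, 5)
= hcf(5, 10 % 5) = hcf(5, 0)
b == 0, return a = 5


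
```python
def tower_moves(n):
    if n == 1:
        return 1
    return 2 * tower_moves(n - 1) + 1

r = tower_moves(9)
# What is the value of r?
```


tower_moves(9)
= 2 * tower_moves(8) + 1
= 2 * (2 * tower_moves(7) + 1) + 1
= 2 * (2 * (2 * tower_moves(6) + 1) + 1) + 1
= 2 * (2 * (2 * (2 * tower_moves(5) + 1) + 1) + 1) + 1
= 2 * (2 * (2 * (2 * (2 * tower_moves(4) + 1) + 1) + 1) + 1) + 1
= 2 * (2 * (2 * (2 * (2 * (2 * tower_moves(3) + 1) + 1) + 1) + 1) + 1) + 1
= 2 * (2 * (2 * (2 * (2 * (2 * (2 * tower_moves(2) + 1) + 1) + 1) + 1) + 1) + 1) + 1
= 2 * (2 * (2 * (2 * (2 * (2 * (2 * (2 * tower_moves(1) + 1) + 1) + 1) + 1) + 1) + 1) + 1) + 1
Now compute bottom-up:
tower_moves(1) = 1
tower_moves(2) = 2 * 1 + 1 = 3
tower_moves(3) = 2 * 3 + 1 = 7
tower_moves(4) = 2 * 7 + 1 = 15
tower_moves(5) = 2 * 15 + 1 = 31
tower_moves(6) = 2 * 31 + 1 = 63
tower_moves(7) = 2 * 63 + 1 = 127
tower_moves(8) = 2 * 127 + 1 = 255
tower_moves(9) = 2 * 255 + 1 = 511
= 511


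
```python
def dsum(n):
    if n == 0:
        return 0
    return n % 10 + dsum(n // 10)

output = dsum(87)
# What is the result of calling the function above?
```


dsum(87)
= 7 + dsum(8)
= 7 + 8 + dsum(0)
= 7 + 8 + 0
= 15


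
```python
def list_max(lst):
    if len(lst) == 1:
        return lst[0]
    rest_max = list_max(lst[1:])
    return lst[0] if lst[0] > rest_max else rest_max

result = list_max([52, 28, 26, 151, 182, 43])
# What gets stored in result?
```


list_max([52, 28, 26, 151, 182, 43])
= compare 52 with list_max([28, 26, 151, 182, 43])
= compare 28 with list_max([26, 151, 182, 43])
= compare 26 with list_max([151, 182, 43])
= compare 151 with list_max([182, 43])
= compare 182 with list_max([43])
Base: list_max([43]) = 43
compare 182 with 43: max = 182
compare 151 with 182: max = 182
compare 26 with 182: max = 182
compare 28 with 182: max = 182
compare 52 with 182: max = 182
= 182


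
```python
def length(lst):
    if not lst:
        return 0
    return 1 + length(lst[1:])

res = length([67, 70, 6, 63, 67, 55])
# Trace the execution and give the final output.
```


length([67, 70, 6, 63, 67, 55])
= 1 + length([70, 6, 63, 67, 55])
= 1 + 1 + length([6, 63, 67, 55])
= 1 + 1 + 1 + length([63, 67, 55])
= 1 + 1 + 1 + 1 + length([67, 55])
= 1 + 1 + 1 + 1 + 1 + length([55])
= 1 + 1 + 1 + 1 + 1 + 1 + length([])
= 1 + 1 + 1 + 1 + 1 + 1 + 0
= 6


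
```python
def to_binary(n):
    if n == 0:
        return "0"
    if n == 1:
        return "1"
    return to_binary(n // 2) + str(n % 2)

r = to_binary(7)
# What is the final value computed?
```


to_binary(7)
= to_binary(3) + "1"
= to_binary(1) + "1" + "1"
= "1" + "1" + "1"
= "111"


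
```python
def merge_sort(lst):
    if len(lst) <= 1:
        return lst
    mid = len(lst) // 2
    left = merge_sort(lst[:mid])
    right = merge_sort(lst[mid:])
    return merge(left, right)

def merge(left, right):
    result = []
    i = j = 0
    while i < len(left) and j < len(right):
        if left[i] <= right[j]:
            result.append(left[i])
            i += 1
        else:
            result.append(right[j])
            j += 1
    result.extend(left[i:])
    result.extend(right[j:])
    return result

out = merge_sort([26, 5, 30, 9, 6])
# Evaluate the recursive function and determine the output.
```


merge_sort([26, 5, 30, 9, 6])
Split into [26, 5] and [30, 9, 6]
Left sorted: [5, 26]
Right sorted: [6, 9, 30]
Merge [5, 26] and [6, 9, 30]
= [5, 6, 9, 26, 30]


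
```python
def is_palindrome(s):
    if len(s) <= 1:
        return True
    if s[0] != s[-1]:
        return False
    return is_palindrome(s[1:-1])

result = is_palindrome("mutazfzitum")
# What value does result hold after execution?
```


is_palindrome("mutazfzitum")
"mutazfzitum": s[0]='m' == s[-1]='m' -> is_palindrome("utazfzitu")
"utazfzitu": s[0]='u' == s[-1]='u' -> is_palindrome("tazfzit")
"tazfzit": s[0]='t' == s[-1]='t' -> is_palindrome("azfzi")
"azfzi": s[0]='a' != s[-1]='i' -> False
= False


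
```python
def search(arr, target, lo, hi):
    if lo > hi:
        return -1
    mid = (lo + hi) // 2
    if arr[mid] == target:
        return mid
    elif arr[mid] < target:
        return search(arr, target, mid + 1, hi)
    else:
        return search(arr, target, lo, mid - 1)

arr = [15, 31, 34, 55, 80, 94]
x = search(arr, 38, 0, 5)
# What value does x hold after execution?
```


search(arr, 38, 0, 5)
lo=0, hi=5, mid=2, arr[mid]=34
34 < 38, search right half
lo=3, hi=5, mid=4, arr[mid]=80
80 > 38, search left half
lo=3, hi=3, mid=3, arr[mid]=55
55 > 38, search left half
lo > hi, target not found, return -1
= -1


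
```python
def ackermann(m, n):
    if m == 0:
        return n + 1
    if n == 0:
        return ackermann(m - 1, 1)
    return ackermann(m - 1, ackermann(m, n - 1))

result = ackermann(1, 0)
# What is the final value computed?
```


ackermann(1, 0)
n == 0: return ackermann(0, 1)
= ackermann(0, 1) = 2
= 2


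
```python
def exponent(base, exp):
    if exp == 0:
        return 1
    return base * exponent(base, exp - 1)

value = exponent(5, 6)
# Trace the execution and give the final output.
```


exponent(5, 6)
= 5 * exponent(5, 5)
= 5 * 5 * exponent(5, 4)
= 5 * 5 * 5 * exponent(5, 3)
= 5 * 5 * 5 * 5 * exponent(5, 2)
= 5 * 5 * 5 * 5 * 5 * exponent(5, 1)
= 5 * 5 * 5 * 5 * 5 * 5 * exponent(5, 0)
= 5 * 5 * 5 * 5 * 5 * 5 * 1
= 15625


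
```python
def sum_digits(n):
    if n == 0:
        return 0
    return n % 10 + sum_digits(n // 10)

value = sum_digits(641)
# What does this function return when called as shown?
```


sum_digits(641)
= 1 + sum_digits(64)
= 1 + 4 + sum_digits(6)
= 1 + 4 + 6 + sum_digits(0)
= 1 + 4 + 6 + 0
= 11


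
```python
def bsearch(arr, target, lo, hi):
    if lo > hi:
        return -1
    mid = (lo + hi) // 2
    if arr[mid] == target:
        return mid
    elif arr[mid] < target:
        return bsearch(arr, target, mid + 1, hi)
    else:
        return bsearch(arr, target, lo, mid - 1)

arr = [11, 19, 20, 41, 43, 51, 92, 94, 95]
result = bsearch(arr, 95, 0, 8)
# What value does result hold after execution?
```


bsearch(arr, 95, 0, 8)
lo=0, hi=8, mid=4, arr[mid]=43
43 < 95, search right half
lo=5, hi=8, mid=6, arr[mid]=92
92 < 95, search right half
lo=7, hi=8, mid=7, arr[mid]=94
94 < 95, search right half
lo=8, hi=8, mid=8, arr[mid]=95
arr[8] == 95, found at index 8
= 8


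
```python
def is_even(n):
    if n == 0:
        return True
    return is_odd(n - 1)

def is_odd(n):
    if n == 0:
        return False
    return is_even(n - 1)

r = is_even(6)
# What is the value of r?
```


is_even(6)
= is_odd(5)
= is_even(4)
= is_odd(3)
= is_even(2)
= is_odd(1)
= is_even(0)
n == 0: return True
= True


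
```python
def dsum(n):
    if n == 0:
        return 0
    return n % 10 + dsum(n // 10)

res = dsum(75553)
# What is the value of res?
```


dsum(75553)
= 3 + dsum(7555)
= 3 + 5 + dsum(755)
= 3 + 5 + 5 + dsum(75)
= 3 + 5 + 5 + 5 + dsum(7)
= 3 + 5 + 5 + 5 + 7 + dsum(0)
= 3 + 5 + 5 + 5 + 7 + 0
= 25


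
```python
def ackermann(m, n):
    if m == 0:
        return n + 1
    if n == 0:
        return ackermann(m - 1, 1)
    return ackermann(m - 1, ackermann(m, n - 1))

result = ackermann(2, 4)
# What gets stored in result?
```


ackermann(2, 4)
= ackermann(1, ackermann(2, 3))
First compute ackermann(2, 3) = 9
= ackermann(1, 9)
= 11


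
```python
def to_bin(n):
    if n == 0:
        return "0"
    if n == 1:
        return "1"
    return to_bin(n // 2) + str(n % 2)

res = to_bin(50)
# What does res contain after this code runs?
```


to_bin(50)
= to_bin(25) + "0"
= to_bin(12) + "1" + "0"
= to_bin(6) + "0" + "1" + "0"
= to_bin(3) + "0" + "0" + "1" + "0"
= to_bin(1) + "1" + "0" + "0" + "1" + "0"
= "1" + "1" + "0" + "0" + "1" + "0"
= "110010"


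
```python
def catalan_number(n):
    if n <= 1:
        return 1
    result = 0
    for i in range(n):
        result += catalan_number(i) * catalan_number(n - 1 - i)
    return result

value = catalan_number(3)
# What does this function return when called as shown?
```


catalan_number(3)
= sum of catalan_number(i) * catalan_number(3-1-i) for i in 0..2
First compute sub-values bottom-up:
  catalan_number(0) = 1, catalan_number(1) = 1
  catalan_number(2) = 1*1 + 1*1 = 2
Now catalan_number(3):
  catalan_number(0)*catalan_number(2) = 1*2 = 2
  catalan_number(1)*catalan_number(1) = 1*1 = 1
  catalan_number(2)*catalan_number(0) = 2*1 = 2
= 2 + 1 + 2
= 5


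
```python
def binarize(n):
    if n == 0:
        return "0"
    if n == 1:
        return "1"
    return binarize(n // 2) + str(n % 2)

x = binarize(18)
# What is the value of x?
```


binarize(18)
= binarize(9) + "0"
= binarize(4) + "1" + "0"
= binarize(2) + "0" + "1" + "0"
= binarize(1) + "0" + "0" + "1" + "0"
= "1" + "0" + "0" + "1" + "0"
= "10010"


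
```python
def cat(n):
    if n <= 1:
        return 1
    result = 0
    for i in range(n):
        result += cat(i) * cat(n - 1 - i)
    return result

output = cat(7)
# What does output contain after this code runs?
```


cat(7)
= sum of cat(i) * cat(7-1-i) for i in 0..6
First compute sub-values bottom-up:
  cat(0) = 1, cat(1) = 1
  cat(2) = 1*1 + 1*1 = 2
  cat(3) = 1*2 + 1*1 + 2*1 = 5
  cat(4) = 1*5 + 1*2 + 2*1 + 5*1 = 14
  cat(5) = 1*14 + 1*5 + 2*2 + 5*1 + 14*1 = 42
  cat(6) = 1*42 + 1*14 + 2*5 + 5*2 + 14*1 + 42*1 = 132
Now cat(7):
  cat(0)*cat(6) = 1*132 = 132
  cat(1)*cat(5) = 1*42 = 42
  cat(2)*cat(4) = 2*14 = 28
  cat(3)*cat(3) = 5*5 = 25
  cat(4)*cat(2) = 14*2 = 28
  cat(5)*cat(1) = 42*1 = 42
  cat(6)*cat(0) = 132*1 = 132
= 132 + 42 + 28 + 25 + 28 + 42 + 132
= 429


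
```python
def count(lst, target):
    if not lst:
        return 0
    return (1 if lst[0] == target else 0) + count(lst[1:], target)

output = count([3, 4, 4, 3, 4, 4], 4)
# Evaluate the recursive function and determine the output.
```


count([3, 4, 4, 3, 4, 4], 4)
lst[0]=3 != 4: 0 + count([4, 4, 3, 4, 4], 4)
lst[0]=4 == 4: 1 + count([4, 3, 4, 4], 4)
lst[0]=4 == 4: 1 + count([3, 4, 4], 4)
lst[0]=3 != 4: 0 + count([4, 4], 4)
lst[0]=4 == 4: 1 + count([4], 4)
lst[0]=4 == 4: 1 + count([], 4)
= 4


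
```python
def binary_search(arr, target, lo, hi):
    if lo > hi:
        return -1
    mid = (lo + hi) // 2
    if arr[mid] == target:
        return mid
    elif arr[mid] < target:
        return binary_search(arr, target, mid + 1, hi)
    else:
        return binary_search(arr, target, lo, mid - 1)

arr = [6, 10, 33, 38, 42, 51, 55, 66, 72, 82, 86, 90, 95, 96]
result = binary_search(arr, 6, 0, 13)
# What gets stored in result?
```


binary_search(arr, 6, 0, 13)
lo=0, hi=13, mid=6, arr[mid]=55
55 > 6, search left half
lo=0, hi=5, mid=2, arr[mid]=33
33 > 6, search left half
lo=0, hi=1, mid=0, arr[mid]=6
arr[0] == 6, found at index 0
= 0


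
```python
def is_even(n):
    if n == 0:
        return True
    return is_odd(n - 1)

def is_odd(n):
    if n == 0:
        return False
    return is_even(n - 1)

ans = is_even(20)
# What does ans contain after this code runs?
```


is_even(20)
= is_odd(19)
= is_even(18)
= is_odd(17)
= is_even(16)
= is_odd(15)
= is_even(14)
= is_odd(13)
= is_even(12)
= is_odd(11)
= is_even(10)
= is_odd(9)
= is_even(8)
= is_odd(7)
= is_even(6)
= is_odd(5)
= is_even(4)
= is_odd(3)
= is_even(2)
= is_odd(1)
= is_even(0)
n == 0: return True
= True


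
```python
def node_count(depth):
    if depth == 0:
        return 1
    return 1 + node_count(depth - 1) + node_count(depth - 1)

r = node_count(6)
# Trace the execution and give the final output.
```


node_count(6)
= 1 + node_count(5) + node_count(5)
= 1 + 2 * node_count(5)
node_count(k) = 2^(k+1) - 1
node_count(0) = 1
node_count(1) = 3
node_count(2) = 7
node_count(3) = 15
node_count(4) = 31
node_count(6) = 2^7 - 1 = 127


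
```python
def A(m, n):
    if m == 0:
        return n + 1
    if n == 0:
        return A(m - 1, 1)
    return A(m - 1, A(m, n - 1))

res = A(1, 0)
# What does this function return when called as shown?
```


A(1, 0)
n == 0: return A(0, 1)
= A(0, 1) = 2
= 2


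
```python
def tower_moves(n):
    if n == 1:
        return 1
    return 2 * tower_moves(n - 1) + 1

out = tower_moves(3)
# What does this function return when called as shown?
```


tower_moves(3)
= 2 * tower_moves(2) + 1
= 2 * (2 * tower_moves(1) + 1) + 1
Now compute bottom-up:
tower_moves(1) = 1
tower_moves(2) = 2 * 1 + 1 = 3
tower_moves(3) = 2 * 3 + 1 = 7
= 7


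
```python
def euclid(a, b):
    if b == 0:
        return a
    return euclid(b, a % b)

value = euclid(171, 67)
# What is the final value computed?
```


euclid(171, 67)
= euclid(67, 171 % 67) = euclid(67, 37)
= euclid(37, 67 % 37) = euclid(37, 30)
= euclid(30, 37 % 30) = euclid(30, 7)
= euclid(7, 30 % 7) = euclid(7, 2)
= euclid(2, 7 % 2) = euclid(2, 1)
= euclid(1, 2 % 1) = euclid(1, 0)
b == 0, return a = 1


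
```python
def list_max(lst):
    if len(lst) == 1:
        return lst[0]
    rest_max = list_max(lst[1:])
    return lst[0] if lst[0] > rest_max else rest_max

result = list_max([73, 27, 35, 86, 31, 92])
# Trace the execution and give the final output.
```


list_max([73, 27, 35, 86, 31, 92])
= compare 73 with list_max([27, 35, 86, 31, 92])
= compare 27 with list_max([35, 86, 31, 92])
= compare 35 with list_max([86, 31, 92])
= compare 86 with list_max([31, 92])
= compare 31 with list_max([92])
Base: list_max([92]) = 92
compare 31 with 92: max = 92
compare 86 with 92: max = 92
compare 35 with 92: max = 92
compare 27 with 92: max = 92
compare 73 with 92: max = 92
= 92


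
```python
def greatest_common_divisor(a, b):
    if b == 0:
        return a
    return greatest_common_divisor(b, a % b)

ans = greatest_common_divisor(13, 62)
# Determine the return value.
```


greatest_common_divisor(13, 62)
= greatest_common_divisor(62, 13 % 62) = greatest_common_divisor(62, 13)
= greatest_common_divisor(13, 62 % 13) = greatest_common_divisor(13, 10)
= greatest_common_divisor(10, 13 % 10) = greatest_common_divisor(10, 3)
= greatest_common_divisor(3, 10 % 3) = greatest_common_divisor(3, 1)
= greatest_common_divisor(1, 3 % 1) = greatest_common_divisor(1, 0)
b == 0, return a = 1
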